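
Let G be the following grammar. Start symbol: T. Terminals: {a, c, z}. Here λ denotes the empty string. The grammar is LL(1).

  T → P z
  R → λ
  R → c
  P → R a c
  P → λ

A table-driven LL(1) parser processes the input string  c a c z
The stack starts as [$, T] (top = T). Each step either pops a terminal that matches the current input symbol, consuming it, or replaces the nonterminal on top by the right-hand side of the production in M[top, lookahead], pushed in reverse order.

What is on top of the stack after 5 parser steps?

c

     Stack      Input      Action
  1  $ T        c a c z $  expand T → P z
  2  $ z P      c a c z $  expand P → R a c
  3  $ z c a R  c a c z $  expand R → c
  4  $ z c a c  c a c z $  match c
  5  $ z c a    a c z $    match a
Stack after step 5: $ z c (top = c).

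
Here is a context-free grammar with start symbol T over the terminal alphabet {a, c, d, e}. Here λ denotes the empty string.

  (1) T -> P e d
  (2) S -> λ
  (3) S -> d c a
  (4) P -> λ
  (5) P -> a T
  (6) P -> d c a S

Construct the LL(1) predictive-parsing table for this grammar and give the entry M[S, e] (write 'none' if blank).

FIRST(S): from S->λ we get {λ}; from S->d c a we get {d}. So FIRST(S) = {λ, d}.
FIRST(P): from P->λ we get {λ}; from P->a T we get {a}; from P->d c a S we get {d}. So FIRST(P) = {λ, a, d}.
FIRST(T): from T->P e d we get {a, d, e}. So FIRST(T) = {a, d, e}.
FOLLOW(T) includes $ since T is the start symbol.
FOLLOW(P): in T->P e d, P is followed by e d with FIRST {e}. Thus FOLLOW(P) = {e}.
FOLLOW(S): in P->d c a S, the suffix after S is empty, so FOLLOW(S) ⊇ FOLLOW(P) = {e}. Thus FOLLOW(S) = {e}.
For S -> λ: FIRST(λ) = {λ}, so it goes in M[S, t] for t ∈ {}; since λ ∈ FIRST, also for every t ∈ FOLLOW(S) = {e}.
For S -> d c a: FIRST(d c a) = {d}, so it goes in M[S, t] for t ∈ {d}.

S -> λ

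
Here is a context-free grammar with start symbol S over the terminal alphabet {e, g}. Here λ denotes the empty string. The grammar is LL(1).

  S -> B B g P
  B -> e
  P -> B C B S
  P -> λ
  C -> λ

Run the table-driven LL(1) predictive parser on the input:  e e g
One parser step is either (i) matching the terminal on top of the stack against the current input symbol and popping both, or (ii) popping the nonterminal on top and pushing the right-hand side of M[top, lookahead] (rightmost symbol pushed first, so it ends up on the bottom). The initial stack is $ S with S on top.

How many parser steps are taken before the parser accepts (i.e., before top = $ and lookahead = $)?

7

     Stack      Input    Action
  1  $ S        e e g $  expand S -> B B g P
  2  $ P g B B  e e g $  expand B -> e
  3  $ P g B e  e e g $  match e
  4  $ P g B    e g $    expand B -> e
  5  $ P g e    e g $    match e
  6  $ P g      g $      match g
  7  $ P        $        expand P -> λ
Accept reached after 7 steps.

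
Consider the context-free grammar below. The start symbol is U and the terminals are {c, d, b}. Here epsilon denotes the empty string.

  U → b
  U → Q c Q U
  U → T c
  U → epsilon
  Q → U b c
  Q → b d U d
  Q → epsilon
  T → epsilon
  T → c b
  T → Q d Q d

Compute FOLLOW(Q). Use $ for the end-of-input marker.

FIRST(U): from U→b we get {b}; from U→Q c Q U we get {b, c, d}; from U→T c we get {b, c, d}; from U→epsilon we get {epsilon}. So FIRST(U) = {epsilon, b, c, d}.
FIRST(Q): from Q→U b c we get {b, c, d}; from Q→b d U d we get {b}; from Q→epsilon we get {epsilon}. So FIRST(Q) = {epsilon, b, c, d}.
FIRST(T): from T→epsilon we get {epsilon}; from T→c b we get {c}; from T→Q d Q d we get {b, c, d}. So FIRST(T) = {epsilon, b, c, d}.
FOLLOW(U) includes $ since U is the start symbol.
FOLLOW(U): in U→Q c Q U, the suffix after U is empty (adds nothing new); in Q→U b c, U is followed by b c with FIRST {b}; in Q→b d U d, U is followed by d with FIRST {d}. Thus FOLLOW(U) = {$, b, d}.
FOLLOW(Q): in U→Q c Q U (occurrence 1), Q is followed by c Q U with FIRST {c}; in U→Q c Q U (occurrence 2), Q is followed by U with FIRST {epsilon, b, c, d}; in U→Q c Q U (occurrence 2), the suffix after Q is nullable, so FOLLOW(Q) ⊇ FOLLOW(U) = {$, b, d}; in T→Q d Q d (occurrence 1), Q is followed by d Q d with FIRST {d}; in T→Q d Q d (occurrence 2), Q is followed by d with FIRST {d}. Thus FOLLOW(Q) = {$, b, c, d}.
FOLLOW(T): in U→T c, T is followed by c with FIRST {c}. Thus FOLLOW(T) = {c}.

{$, b, c, d}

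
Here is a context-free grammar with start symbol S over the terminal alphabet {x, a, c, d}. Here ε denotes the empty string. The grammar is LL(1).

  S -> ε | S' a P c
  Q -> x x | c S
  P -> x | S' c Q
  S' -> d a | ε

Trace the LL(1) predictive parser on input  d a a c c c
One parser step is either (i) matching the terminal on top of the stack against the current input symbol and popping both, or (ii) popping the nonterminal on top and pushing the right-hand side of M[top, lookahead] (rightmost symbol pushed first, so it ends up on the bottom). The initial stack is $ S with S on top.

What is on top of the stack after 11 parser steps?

      Stack        Input          Action
   1  $ S          d a a c c c $  expand S -> S' a P c
   2  $ c P a S'   d a a c c c $  expand S' -> d a
   3  $ c P a a d  d a a c c c $  match d
   4  $ c P a a    a a c c c $    match a
   5  $ c P a      a c c c $      match a
   6  $ c P        c c c $        expand P -> S' c Q
   7  $ c Q c S'   c c c $        expand S' -> ε
   8  $ c Q c      c c c $        match c
   9  $ c Q        c c $          expand Q -> c S
  10  $ c S c      c c $          match c
  11  $ c S        c $            expand S -> ε
Stack after step 11: $ c (top = c).

c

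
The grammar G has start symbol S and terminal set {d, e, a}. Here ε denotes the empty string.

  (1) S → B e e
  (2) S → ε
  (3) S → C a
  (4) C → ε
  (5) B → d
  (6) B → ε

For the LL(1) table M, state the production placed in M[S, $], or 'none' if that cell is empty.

FIRST(C) = {ε}
FIRST(B) = {ε, d}
FIRST(S) = {ε, a, d, e}  (via B e e, C a)
FOLLOW(S) includes $ since S is the start symbol.
FOLLOW(S): S appears on no right-hand side. Thus FOLLOW(S) = {$}.
For S → B e e: FIRST(B e e) = {d, e}, so it goes in M[S, t] for t ∈ {d, e}.
For S → ε: FIRST(ε) = {ε}, so it goes in M[S, t] for t ∈ {}; since ε ∈ FIRST, also for every t ∈ FOLLOW(S) = {$}.
For S → C a: FIRST(C a) = {a}, so it goes in M[S, t] for t ∈ {a}.

S → ε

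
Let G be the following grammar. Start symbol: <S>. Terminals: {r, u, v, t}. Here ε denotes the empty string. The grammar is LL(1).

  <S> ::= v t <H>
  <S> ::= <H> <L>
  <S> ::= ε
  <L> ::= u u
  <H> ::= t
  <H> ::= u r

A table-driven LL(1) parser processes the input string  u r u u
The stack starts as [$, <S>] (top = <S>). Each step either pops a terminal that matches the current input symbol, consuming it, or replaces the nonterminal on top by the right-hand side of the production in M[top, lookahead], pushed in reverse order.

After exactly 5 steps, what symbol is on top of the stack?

u

step 1: stack=$ <S>  input=u r u u $  — expand <S> ::= <H> <L>
step 2: stack=$ <L> <H>  input=u r u u $  — expand <H> ::= u r
step 3: stack=$ <L> r u  input=u r u u $  — match u
step 4: stack=$ <L> r  input=r u u $  — match r
step 5: stack=$ <L>  input=u u $  — expand <L> ::= u u
Stack after step 5: $ u u (top = u).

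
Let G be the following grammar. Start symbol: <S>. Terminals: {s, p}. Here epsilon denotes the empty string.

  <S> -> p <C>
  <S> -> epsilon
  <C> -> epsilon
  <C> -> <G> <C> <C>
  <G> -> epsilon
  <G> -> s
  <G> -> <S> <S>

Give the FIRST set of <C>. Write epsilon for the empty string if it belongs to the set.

FIRST(<S>): from <S>->p <C> we get {p}; from <S>->epsilon we get {epsilon}. So FIRST(<S>) = {epsilon, p}.
FIRST(<G>): from <G>->epsilon we get {epsilon}; from <G>->s we get {s}; from <G>-><S> <S> we get {epsilon, p}. So FIRST(<G>) = {epsilon, p, s}.
FIRST(<C>): from <C>->epsilon we get {epsilon}; from <C>-><G> <C> <C> we get {epsilon, p, s}. So FIRST(<C>) = {epsilon, p, s}.

{epsilon, p, s}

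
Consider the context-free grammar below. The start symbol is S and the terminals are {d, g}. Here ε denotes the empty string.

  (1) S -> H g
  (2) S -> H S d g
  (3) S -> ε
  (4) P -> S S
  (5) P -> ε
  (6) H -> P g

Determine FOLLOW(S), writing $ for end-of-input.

{$, d, g}

FIRST(S) = {ε, g}  (via H g, H S d g)
FIRST(P) = {ε, g}  (via S S)
FIRST(H) = {g}  (via P g)
FOLLOW(S) includes $ since S is the start symbol.
FOLLOW(P): in H->P g, P is followed by g with FIRST {g}. Thus FOLLOW(P) = {g}.
FOLLOW(S): in S->H S d g, S is followed by d g with FIRST {d}; in P->S S (occurrence 1), S is followed by S with FIRST {ε, g}; in P->S S (occurrence 1), the suffix after S is nullable, so FOLLOW(S) ⊇ FOLLOW(P) = {g}; in P->S S (occurrence 2), the suffix after S is empty, so FOLLOW(S) ⊇ FOLLOW(P) = {g}. Thus FOLLOW(S) = {$, d, g}.
FOLLOW(H): in S->H g, H is followed by g with FIRST {g}; in S->H S d g, H is followed by S d g with FIRST {d, g}. Thus FOLLOW(H) = {d, g}.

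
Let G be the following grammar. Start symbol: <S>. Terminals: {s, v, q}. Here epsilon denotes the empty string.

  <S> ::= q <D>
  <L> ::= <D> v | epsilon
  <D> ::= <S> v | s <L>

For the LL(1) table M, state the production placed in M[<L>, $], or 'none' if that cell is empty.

<L> ::= epsilon

FIRST(<S>) = {q}
FIRST(<D>) = {q, s}  (via <S> v)
FIRST(<L>) = {epsilon, q, s}  (via <D> v)
FOLLOW(<S>) includes $ since <S> is the start symbol.
FOLLOW(<D>): in <S>::=q <D>, the suffix after <D> is empty, so FOLLOW(<D>) ⊇ FOLLOW(<S>) = {$, v}; in <L>::=<D> v, <D> is followed by v with FIRST {v}. Thus FOLLOW(<D>) = {$, v}.
FOLLOW(<L>): in <D>::=s <L>, the suffix after <L> is empty, so FOLLOW(<L>) ⊇ FOLLOW(<D>) = {$, v}. Thus FOLLOW(<L>) = {$, v}.
For <L> ::= <D> v: FIRST(<D> v) = {q, s}, so it goes in M[<L>, t] for t ∈ {q, s}.
For <L> ::= epsilon: FIRST(epsilon) = {epsilon}, so it goes in M[<L>, t] for t ∈ {}; since epsilon ∈ FIRST, also for every t ∈ FOLLOW(<L>) = {$, v}.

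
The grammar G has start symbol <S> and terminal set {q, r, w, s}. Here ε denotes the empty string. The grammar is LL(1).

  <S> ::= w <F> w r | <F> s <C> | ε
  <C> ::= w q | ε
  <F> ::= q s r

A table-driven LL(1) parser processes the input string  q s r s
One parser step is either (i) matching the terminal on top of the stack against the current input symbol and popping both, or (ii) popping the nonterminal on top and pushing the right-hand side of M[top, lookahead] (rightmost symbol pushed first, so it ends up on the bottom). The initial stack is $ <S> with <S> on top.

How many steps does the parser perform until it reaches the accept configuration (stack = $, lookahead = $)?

7

step 1: stack=$ <S>  input=q s r s $  — expand <S> ::= <F> s <C>
step 2: stack=$ <C> s <F>  input=q s r s $  — expand <F> ::= q s r
step 3: stack=$ <C> s r s q  input=q s r s $  — match q
step 4: stack=$ <C> s r s  input=s r s $  — match s
step 5: stack=$ <C> s r  input=r s $  — match r
step 6: stack=$ <C> s  input=s $  — match s
step 7: stack=$ <C>  input=$  — expand <C> ::= ε
Accept reached after 7 steps.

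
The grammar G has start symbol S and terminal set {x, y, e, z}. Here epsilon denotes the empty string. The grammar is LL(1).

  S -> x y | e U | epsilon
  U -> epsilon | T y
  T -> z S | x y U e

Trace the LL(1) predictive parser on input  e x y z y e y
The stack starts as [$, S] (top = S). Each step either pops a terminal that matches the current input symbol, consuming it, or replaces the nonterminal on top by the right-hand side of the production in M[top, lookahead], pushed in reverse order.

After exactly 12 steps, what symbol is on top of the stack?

      Stack        Input            Action
   1  $ S          e x y z y e y $  expand S -> e U
   2  $ U e        e x y z y e y $  match e
   3  $ U          x y z y e y $    expand U -> T y
   4  $ y T        x y z y e y $    expand T -> x y U e
   5  $ y e U y x  x y z y e y $    match x
   6  $ y e U y    y z y e y $      match y
   7  $ y e U      z y e y $        expand U -> T y
   8  $ y e y T    z y e y $        expand T -> z S
   9  $ y e y S z  z y e y $        match z
  10  $ y e y S    y e y $          expand S -> epsilon
  11  $ y e y      y e y $          match y
  12  $ y e        e y $            match e
Stack after step 12: $ y (top = y).

y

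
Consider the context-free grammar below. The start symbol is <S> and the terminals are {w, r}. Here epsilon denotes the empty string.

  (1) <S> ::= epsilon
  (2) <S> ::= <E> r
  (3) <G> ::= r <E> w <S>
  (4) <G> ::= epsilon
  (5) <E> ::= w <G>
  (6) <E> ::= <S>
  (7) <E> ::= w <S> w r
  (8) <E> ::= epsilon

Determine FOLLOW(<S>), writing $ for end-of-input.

FIRST(<G>): from <G>::=r <E> w <S> we get {r}; from <G>::=epsilon we get {epsilon}. So FIRST(<G>) = {epsilon, r}.
FIRST(<S>): from <S>::=epsilon we get {epsilon}; from <S>::=<E> r we get {r, w}. So FIRST(<S>) = {epsilon, r, w}.
FIRST(<E>): from <E>::=w <G> we get {w}; from <E>::=<S> we get {epsilon, r, w}; from <E>::=w <S> w r we get {w}; from <E>::=epsilon we get {epsilon}. So FIRST(<E>) = {epsilon, r, w}.
FOLLOW(<S>) includes $ since <S> is the start symbol.
FOLLOW(<E>): in <S>::=<E> r, <E> is followed by r with FIRST {r}; in <G>::=r <E> w <S>, <E> is followed by w <S> with FIRST {w}. Thus FOLLOW(<E>) = {r, w}.
FOLLOW(<G>): in <E>::=w <G>, the suffix after <G> is empty, so FOLLOW(<G>) ⊇ FOLLOW(<E>) = {r, w}. Thus FOLLOW(<G>) = {r, w}.
FOLLOW(<S>): in <G>::=r <E> w <S>, the suffix after <S> is empty, so FOLLOW(<S>) ⊇ FOLLOW(<G>) = {r, w}; in <E>::=<S>, the suffix after <S> is empty, so FOLLOW(<S>) ⊇ FOLLOW(<E>) = {r, w}; in <E>::=w <S> w r, <S> is followed by w r with FIRST {w}. Thus FOLLOW(<S>) = {$, r, w}.

{$, r, w}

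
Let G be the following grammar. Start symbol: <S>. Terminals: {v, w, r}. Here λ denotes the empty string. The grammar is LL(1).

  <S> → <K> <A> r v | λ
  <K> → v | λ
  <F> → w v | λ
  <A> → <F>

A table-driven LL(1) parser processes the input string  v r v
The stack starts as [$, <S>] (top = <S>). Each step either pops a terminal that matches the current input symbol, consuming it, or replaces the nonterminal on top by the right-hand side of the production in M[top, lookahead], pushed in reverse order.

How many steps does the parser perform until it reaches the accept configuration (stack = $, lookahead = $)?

7

step 1: stack=$ <S>  input=v r v $  — expand <S> → <K> <A> r v
step 2: stack=$ v r <A> <K>  input=v r v $  — expand <K> → v
step 3: stack=$ v r <A> v  input=v r v $  — match v
step 4: stack=$ v r <A>  input=r v $  — expand <A> → <F>
step 5: stack=$ v r <F>  input=r v $  — expand <F> → λ
step 6: stack=$ v r  input=r v $  — match r
step 7: stack=$ v  input=v $  — match v
Accept reached after 7 steps.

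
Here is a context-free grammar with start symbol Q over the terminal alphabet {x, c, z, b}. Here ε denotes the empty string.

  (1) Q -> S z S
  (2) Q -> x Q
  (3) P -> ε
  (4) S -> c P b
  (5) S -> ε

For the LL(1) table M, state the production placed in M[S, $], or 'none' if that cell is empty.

FIRST(P) = {ε}
FIRST(S) = {ε, c}
FIRST(Q) = {c, x, z}  (via S z S)
FOLLOW(Q) includes $ since Q is the start symbol.
FOLLOW(Q): in Q->x Q, the suffix after Q is empty (adds nothing new). Thus FOLLOW(Q) = {$}.
FOLLOW(S): in Q->S z S (occurrence 1), S is followed by z S with FIRST {z}; in Q->S z S (occurrence 2), the suffix after S is empty, so FOLLOW(S) ⊇ FOLLOW(Q) = {$}. Thus FOLLOW(S) = {$, z}.
For S -> c P b: FIRST(c P b) = {c}, so it goes in M[S, t] for t ∈ {c}.
For S -> ε: FIRST(ε) = {ε}, so it goes in M[S, t] for t ∈ {}; since ε ∈ FIRST, also for every t ∈ FOLLOW(S) = {$, z}.

S -> ε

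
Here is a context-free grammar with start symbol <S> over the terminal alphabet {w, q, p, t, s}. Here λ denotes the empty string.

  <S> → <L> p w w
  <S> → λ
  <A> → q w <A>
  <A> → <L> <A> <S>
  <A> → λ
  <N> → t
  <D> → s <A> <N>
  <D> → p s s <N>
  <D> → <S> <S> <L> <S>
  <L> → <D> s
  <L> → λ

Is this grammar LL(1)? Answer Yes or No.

No

FIRST(<S>) = {λ, p, s}
FIRST(<A>) = {λ, p, q, s}
FIRST(<N>) = {t}
FIRST(<D>) = {λ, p, s}
FIRST(<L>) = {λ, p, s}
FOLLOW(<S>) = {$, p, s, t}
FOLLOW(<A>) = {p, s, t}
FOLLOW(<N>) = {s}
FOLLOW(<D>) = {s}
FOLLOW(<L>) = {p, q, s, t}
Cell M[<A>, p] receives both <A> → <L> <A> <S> and <A> → λ — the grammar is not LL(1).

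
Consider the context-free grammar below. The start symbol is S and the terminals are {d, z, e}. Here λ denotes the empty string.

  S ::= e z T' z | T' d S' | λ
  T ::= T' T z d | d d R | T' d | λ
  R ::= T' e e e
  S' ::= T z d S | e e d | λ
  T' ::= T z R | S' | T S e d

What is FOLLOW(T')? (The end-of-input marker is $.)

{d, e, z}

FIRST(S): from S::=e z T' z we get {e}; from S::=T' d S' we get {d, e, z}; from S::=λ we get {λ}. So FIRST(S) = {λ, d, e, z}.
FIRST(T): from T::=T' T z d we get {d, e, z}; from T::=d d R we get {d}; from T::=T' d we get {d, e, z}; from T::=λ we get {λ}. So FIRST(T) = {λ, d, e, z}.
FIRST(S'): from S'::=T z d S we get {d, e, z}; from S'::=e e d we get {e}; from S'::=λ we get {λ}. So FIRST(S') = {λ, d, e, z}.
FIRST(T'): from T'::=T z R we get {d, e, z}; from T'::=S' we get {λ, d, e, z}; from T'::=T S e d we get {d, e, z}. So FIRST(T') = {λ, d, e, z}.
FIRST(R): from R::=T' e e e we get {d, e, z}. So FIRST(R) = {d, e, z}.
FOLLOW(S) includes $ since S is the start symbol.
FOLLOW(T): in T::=T' T z d, T is followed by z d with FIRST {z}; in S'::=T z d S, T is followed by z d S with FIRST {z}; in T'::=T z R, T is followed by z R with FIRST {z}; in T'::=T S e d, T is followed by S e d with FIRST {d, e, z}. Thus FOLLOW(T) = {d, e, z}.
FOLLOW(T'): in S::=e z T' z, T' is followed by z with FIRST {z}; in S::=T' d S', T' is followed by d S' with FIRST {d}; in T::=T' T z d, T' is followed by T z d with FIRST {d, e, z}; in T::=T' d, T' is followed by d with FIRST {d}; in R::=T' e e e, T' is followed by e e e with FIRST {e}. Thus FOLLOW(T') = {d, e, z}.
FOLLOW(R): in T::=d d R, the suffix after R is empty, so FOLLOW(R) ⊇ FOLLOW(T) = {d, e, z}; in T'::=T z R, the suffix after R is empty, so FOLLOW(R) ⊇ FOLLOW(T') = {d, e, z}. Thus FOLLOW(R) = {d, e, z}.
FOLLOW(S): in S'::=T z d S, the suffix after S is empty, so FOLLOW(S) ⊇ FOLLOW(S') = {$, d, e, z}; in T'::=T S e d, S is followed by e d with FIRST {e}. Thus FOLLOW(S) = {$, d, e, z}.
FOLLOW(S'): in S::=T' d S', the suffix after S' is empty, so FOLLOW(S') ⊇ FOLLOW(S) = {$, d, e, z}; in T'::=S', the suffix after S' is empty, so FOLLOW(S') ⊇ FOLLOW(T') = {d, e, z}. Thus FOLLOW(S') = {$, d, e, z}.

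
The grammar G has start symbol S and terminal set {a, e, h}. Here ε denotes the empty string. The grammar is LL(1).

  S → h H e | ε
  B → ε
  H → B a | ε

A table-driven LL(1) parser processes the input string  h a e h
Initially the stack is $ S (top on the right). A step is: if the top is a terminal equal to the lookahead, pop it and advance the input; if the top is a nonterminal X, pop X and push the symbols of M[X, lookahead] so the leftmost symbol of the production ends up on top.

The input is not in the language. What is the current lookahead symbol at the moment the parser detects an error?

h

     Stack    Input      Action
  1  $ S      h a e h $  expand S → h H e
  2  $ e H h  h a e h $  match h
  3  $ e H    a e h $    expand H → B a
  4  $ e a B  a e h $    expand B → ε
  5  $ e a    a e h $    match a
  6  $ e      e h $      match e
  7  $        h $        error: stack empty but input remains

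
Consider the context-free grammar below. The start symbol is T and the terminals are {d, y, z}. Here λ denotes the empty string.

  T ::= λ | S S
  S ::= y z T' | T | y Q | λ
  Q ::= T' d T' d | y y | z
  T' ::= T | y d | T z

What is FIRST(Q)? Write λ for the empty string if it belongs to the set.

{d, y, z}

FIRST(T): from T::=λ we get {λ}; from T::=S S we get {λ, y}. So FIRST(T) = {λ, y}.
FIRST(S): from S::=y z T' we get {y}; from S::=T we get {λ, y}; from S::=y Q we get {y}; from S::=λ we get {λ}. So FIRST(S) = {λ, y}.
FIRST(T'): from T'::=T we get {λ, y}; from T'::=y d we get {y}; from T'::=T z we get {y, z}. So FIRST(T') = {λ, y, z}.
FIRST(Q): from Q::=T' d T' d we get {d, y, z}; from Q::=y y we get {y}; from Q::=z we get {z}. So FIRST(Q) = {d, y, z}.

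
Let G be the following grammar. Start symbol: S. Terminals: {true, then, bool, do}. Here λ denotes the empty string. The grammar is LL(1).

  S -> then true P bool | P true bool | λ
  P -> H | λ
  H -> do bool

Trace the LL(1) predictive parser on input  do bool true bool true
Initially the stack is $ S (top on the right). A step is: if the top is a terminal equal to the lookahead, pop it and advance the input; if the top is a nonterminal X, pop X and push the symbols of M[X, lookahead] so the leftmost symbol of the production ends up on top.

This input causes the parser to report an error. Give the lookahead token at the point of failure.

true

step 1: stack=$ S  input=do bool true bool true $  — expand S -> P true bool
step 2: stack=$ bool true P  input=do bool true bool true $  — expand P -> H
step 3: stack=$ bool true H  input=do bool true bool true $  — expand H -> do bool
step 4: stack=$ bool true bool do  input=do bool true bool true $  — match do
step 5: stack=$ bool true bool  input=bool true bool true $  — match bool
step 6: stack=$ bool true  input=true bool true $  — match true
step 7: stack=$ bool  input=bool true $  — match bool
step 8: stack=$  input=true $  — error: stack empty but input remains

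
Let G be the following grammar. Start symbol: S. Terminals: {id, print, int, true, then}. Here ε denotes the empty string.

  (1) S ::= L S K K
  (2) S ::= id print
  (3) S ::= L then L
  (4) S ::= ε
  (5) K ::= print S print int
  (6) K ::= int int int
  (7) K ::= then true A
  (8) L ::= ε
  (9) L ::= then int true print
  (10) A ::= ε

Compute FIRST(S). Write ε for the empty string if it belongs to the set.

FIRST(K): from K::=print S print int we get {print}; from K::=int int int we get {int}; from K::=then true A we get {then}. So FIRST(K) = {int, print, then}.
FIRST(L): from L::=ε we get {ε}; from L::=then int true print we get {then}. So FIRST(L) = {ε, then}.
FIRST(A): from A::=ε we get {ε}. So FIRST(A) = {ε}.
FIRST(S): from S::=L S K K we get {id, int, print, then}; from S::=id print we get {id}; from S::=L then L we get {then}; from S::=ε we get {ε}. So FIRST(S) = {ε, id, int, print, then}.

{ε, id, int, print, then}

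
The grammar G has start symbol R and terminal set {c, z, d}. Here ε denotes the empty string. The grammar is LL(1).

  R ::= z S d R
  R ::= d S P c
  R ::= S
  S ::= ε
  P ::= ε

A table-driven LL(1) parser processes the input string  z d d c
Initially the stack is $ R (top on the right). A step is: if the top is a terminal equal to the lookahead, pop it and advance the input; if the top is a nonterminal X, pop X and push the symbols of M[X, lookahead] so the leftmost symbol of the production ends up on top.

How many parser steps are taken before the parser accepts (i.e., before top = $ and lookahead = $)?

9

     Stack      Input      Action
  1  $ R        z d d c $  expand R ::= z S d R
  2  $ R d S z  z d d c $  match z
  3  $ R d S    d d c $    expand S ::= ε
  4  $ R d      d d c $    match d
  5  $ R        d c $      expand R ::= d S P c
  6  $ c P S d  d c $      match d
  7  $ c P S    c $        expand S ::= ε
  8  $ c P      c $        expand P ::= ε
  9  $ c        c $        match c
Accept reached after 9 steps.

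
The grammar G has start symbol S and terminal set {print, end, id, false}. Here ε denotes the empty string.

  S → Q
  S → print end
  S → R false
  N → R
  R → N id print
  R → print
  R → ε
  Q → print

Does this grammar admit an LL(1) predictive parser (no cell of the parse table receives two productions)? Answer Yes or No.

No

FIRST(S) = {false, id, print}
FIRST(N) = {ε, id, print}
FIRST(R) = {ε, id, print}
FIRST(Q) = {print}
FOLLOW(S) = {$}
FOLLOW(N) = {id}
FOLLOW(R) = {false, id}
FOLLOW(Q) = {$}
Cell M[R, id] receives both R → N id print and R → ε — the grammar is not LL(1).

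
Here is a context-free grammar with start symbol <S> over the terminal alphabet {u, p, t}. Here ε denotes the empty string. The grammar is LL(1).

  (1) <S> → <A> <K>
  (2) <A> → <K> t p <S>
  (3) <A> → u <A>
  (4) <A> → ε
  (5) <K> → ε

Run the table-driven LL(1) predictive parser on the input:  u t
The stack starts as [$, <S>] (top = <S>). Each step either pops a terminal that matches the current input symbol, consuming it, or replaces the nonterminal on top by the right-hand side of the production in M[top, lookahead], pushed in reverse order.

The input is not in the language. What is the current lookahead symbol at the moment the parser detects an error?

     Stack              Input  Action
  1  $ <S>              u t $  expand <S> → <A> <K>
  2  $ <K> <A>          u t $  expand <A> → u <A>
  3  $ <K> <A> u        u t $  match u
  4  $ <K> <A>          t $    expand <A> → <K> t p <S>
  5  $ <K> <S> p t <K>  t $    expand <K> → ε
  6  $ <K> <S> p t      t $    match t
  7  $ <K> <S> p        $      error: top is terminal p but lookahead is $

$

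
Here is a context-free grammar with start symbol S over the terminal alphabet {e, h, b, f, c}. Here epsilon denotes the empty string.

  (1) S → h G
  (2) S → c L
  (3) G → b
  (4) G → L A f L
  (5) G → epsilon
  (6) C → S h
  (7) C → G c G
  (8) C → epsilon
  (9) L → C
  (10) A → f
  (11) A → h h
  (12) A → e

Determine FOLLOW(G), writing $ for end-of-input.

{$, c, e, f, h}

FIRST(S): from S→h G we get {h}; from S→c L we get {c}. So FIRST(S) = {c, h}.
FIRST(A): from A→f we get {f}; from A→h h we get {h}; from A→e we get {e}. So FIRST(A) = {e, f, h}.
FIRST(G): from G→b we get {b}; from G→L A f L we get {b, c, e, f, h}; from G→epsilon we get {epsilon}. So FIRST(G) = {epsilon, b, c, e, f, h}.
FIRST(C): from C→S h we get {c, h}; from C→G c G we get {b, c, e, f, h}; from C→epsilon we get {epsilon}. So FIRST(C) = {epsilon, b, c, e, f, h}.
FIRST(L): from L→C we get {epsilon, b, c, e, f, h}. So FIRST(L) = {epsilon, b, c, e, f, h}.
FOLLOW(S) includes $ since S is the start symbol.
FOLLOW(S): in C→S h, S is followed by h with FIRST {h}. Thus FOLLOW(S) = {$, h}.
FOLLOW(A): in G→L A f L, A is followed by f L with FIRST {f}. Thus FOLLOW(A) = {f}.
FOLLOW(G): in S→h G, the suffix after G is empty, so FOLLOW(G) ⊇ FOLLOW(S) = {$, h}; in C→G c G (occurrence 1), G is followed by c G with FIRST {c}; in C→G c G (occurrence 2), the suffix after G is empty, so FOLLOW(G) ⊇ FOLLOW(C) = {$, c, e, f, h}. Thus FOLLOW(G) = {$, c, e, f, h}.
FOLLOW(L): in S→c L, the suffix after L is empty, so FOLLOW(L) ⊇ FOLLOW(S) = {$, h}; in G→L A f L (occurrence 1), L is followed by A f L with FIRST {e, f, h}; in G→L A f L (occurrence 2), the suffix after L is empty, so FOLLOW(L) ⊇ FOLLOW(G) = {$, c, e, f, h}. Thus FOLLOW(L) = {$, c, e, f, h}.
FOLLOW(C): in L→C, the suffix after C is empty, so FOLLOW(C) ⊇ FOLLOW(L) = {$, c, e, f, h}. Thus FOLLOW(C) = {$, c, e, f, h}.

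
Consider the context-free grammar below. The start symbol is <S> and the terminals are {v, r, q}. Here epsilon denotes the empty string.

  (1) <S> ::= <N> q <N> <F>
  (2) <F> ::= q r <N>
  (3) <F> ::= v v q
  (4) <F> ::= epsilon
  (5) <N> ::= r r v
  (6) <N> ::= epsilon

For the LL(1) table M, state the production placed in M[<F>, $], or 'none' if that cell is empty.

<F> ::= epsilon

FIRST(<F>): from <F>::=q r <N> we get {q}; from <F>::=v v q we get {v}; from <F>::=epsilon we get {epsilon}. So FIRST(<F>) = {epsilon, q, v}.
FIRST(<N>): from <N>::=r r v we get {r}; from <N>::=epsilon we get {epsilon}. So FIRST(<N>) = {epsilon, r}.
FIRST(<S>): from <S>::=<N> q <N> <F> we get {q, r}. So FIRST(<S>) = {q, r}.
FOLLOW(<S>) includes $ since <S> is the start symbol.
FOLLOW(<S>): <S> appears on no right-hand side. Thus FOLLOW(<S>) = {$}.
FOLLOW(<F>): in <S>::=<N> q <N> <F>, the suffix after <F> is empty, so FOLLOW(<F>) ⊇ FOLLOW(<S>) = {$}. Thus FOLLOW(<F>) = {$}.
For <F> ::= q r <N>: FIRST(q r <N>) = {q}, so it goes in M[<F>, t] for t ∈ {q}.
For <F> ::= v v q: FIRST(v v q) = {v}, so it goes in M[<F>, t] for t ∈ {v}.
For <F> ::= epsilon: FIRST(epsilon) = {epsilon}, so it goes in M[<F>, t] for t ∈ {}; since epsilon ∈ FIRST, also for every t ∈ FOLLOW(<F>) = {$}.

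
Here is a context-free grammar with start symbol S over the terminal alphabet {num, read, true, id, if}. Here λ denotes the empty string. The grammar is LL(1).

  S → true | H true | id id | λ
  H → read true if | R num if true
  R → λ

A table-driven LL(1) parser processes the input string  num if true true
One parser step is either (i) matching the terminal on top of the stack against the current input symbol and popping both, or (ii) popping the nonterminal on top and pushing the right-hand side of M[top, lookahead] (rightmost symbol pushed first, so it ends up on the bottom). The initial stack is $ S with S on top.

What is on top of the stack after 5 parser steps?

true

step 1: stack=$ S  input=num if true true $  — expand S → H true
step 2: stack=$ true H  input=num if true true $  — expand H → R num if true
step 3: stack=$ true true if num R  input=num if true true $  — expand R → λ
step 4: stack=$ true true if num  input=num if true true $  — match num
step 5: stack=$ true true if  input=if true true $  — match if
Stack after step 5: $ true true (top = true).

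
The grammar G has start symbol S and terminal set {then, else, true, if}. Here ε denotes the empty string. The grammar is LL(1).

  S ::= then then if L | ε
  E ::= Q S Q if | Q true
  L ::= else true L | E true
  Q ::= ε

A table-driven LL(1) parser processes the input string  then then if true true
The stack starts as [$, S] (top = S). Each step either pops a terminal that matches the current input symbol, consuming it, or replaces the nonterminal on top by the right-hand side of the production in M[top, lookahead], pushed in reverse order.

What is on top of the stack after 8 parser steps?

     Stack             Input                     Action
  1  $ S               then then if true true $  expand S ::= then then if L
  2  $ L if then then  then then if true true $  match then
  3  $ L if then       then if true true $       match then
  4  $ L if            if true true $            match if
  5  $ L               true true $               expand L ::= E true
  6  $ true E          true true $               expand E ::= Q true
  7  $ true true Q     true true $               expand Q ::= ε
  8  $ true true       true true $               match true
Stack after step 8: $ true (top = true).

true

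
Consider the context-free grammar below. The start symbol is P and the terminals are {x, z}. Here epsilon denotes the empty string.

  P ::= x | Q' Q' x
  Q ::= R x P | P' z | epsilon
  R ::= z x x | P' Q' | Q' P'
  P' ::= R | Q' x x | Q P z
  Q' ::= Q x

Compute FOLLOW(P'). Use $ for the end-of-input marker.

FIRST(P) = {x, z}  (via Q' Q' x)
FIRST(Q) = {epsilon, x, z}  (via R x P, P' z)
FIRST(Q') = {x, z}  (via Q x)
FIRST(R) = {x, z}  (via P' Q', Q' P')
FIRST(P') = {x, z}  (via R, Q' x x, Q P z)
FOLLOW(P) includes $ since P is the start symbol.
FOLLOW(Q): in P'::=Q P z, Q is followed by P z with FIRST {x, z}; in Q'::=Q x, Q is followed by x with FIRST {x}. Thus FOLLOW(Q) = {x, z}.
FOLLOW(P): in Q::=R x P, the suffix after P is empty, so FOLLOW(P) ⊇ FOLLOW(Q) = {x, z}; in P'::=Q P z, P is followed by z with FIRST {z}. Thus FOLLOW(P) = {$, x, z}.
FOLLOW(R): in Q::=R x P, R is followed by x P with FIRST {x}; in P'::=R, the suffix after R is empty, so FOLLOW(R) ⊇ FOLLOW(P') = {x, z}. Thus FOLLOW(R) = {x, z}.
FOLLOW(P'): in Q::=P' z, P' is followed by z with FIRST {z}; in R::=P' Q', P' is followed by Q' with FIRST {x, z}; in R::=Q' P', the suffix after P' is empty, so FOLLOW(P') ⊇ FOLLOW(R) = {x, z}. Thus FOLLOW(P') = {x, z}.
FOLLOW(Q'): in P::=Q' Q' x (occurrence 1), Q' is followed by Q' x with FIRST {x, z}; in P::=Q' Q' x (occurrence 2), Q' is followed by x with FIRST {x}; in R::=P' Q', the suffix after Q' is empty, so FOLLOW(Q') ⊇ FOLLOW(R) = {x, z}; in R::=Q' P', Q' is followed by P' with FIRST {x, z}; in P'::=Q' x x, Q' is followed by x x with FIRST {x}. Thus FOLLOW(Q') = {x, z}.

{x, z}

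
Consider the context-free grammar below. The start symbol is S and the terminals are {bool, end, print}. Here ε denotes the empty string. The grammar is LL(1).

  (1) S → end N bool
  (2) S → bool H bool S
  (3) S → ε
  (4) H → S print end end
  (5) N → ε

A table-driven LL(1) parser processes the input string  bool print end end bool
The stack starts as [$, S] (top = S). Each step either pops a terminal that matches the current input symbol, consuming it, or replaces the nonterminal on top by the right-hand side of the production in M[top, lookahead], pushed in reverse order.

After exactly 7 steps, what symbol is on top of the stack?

step 1: stack=$ S  input=bool print end end bool $  — expand S → bool H bool S
step 2: stack=$ S bool H bool  input=bool print end end bool $  — match bool
step 3: stack=$ S bool H  input=print end end bool $  — expand H → S print end end
step 4: stack=$ S bool end end print S  input=print end end bool $  — expand S → ε
step 5: stack=$ S bool end end print  input=print end end bool $  — match print
step 6: stack=$ S bool end end  input=end end bool $  — match end
step 7: stack=$ S bool end  input=end bool $  — match end
Stack after step 7: $ S bool (top = bool).

bool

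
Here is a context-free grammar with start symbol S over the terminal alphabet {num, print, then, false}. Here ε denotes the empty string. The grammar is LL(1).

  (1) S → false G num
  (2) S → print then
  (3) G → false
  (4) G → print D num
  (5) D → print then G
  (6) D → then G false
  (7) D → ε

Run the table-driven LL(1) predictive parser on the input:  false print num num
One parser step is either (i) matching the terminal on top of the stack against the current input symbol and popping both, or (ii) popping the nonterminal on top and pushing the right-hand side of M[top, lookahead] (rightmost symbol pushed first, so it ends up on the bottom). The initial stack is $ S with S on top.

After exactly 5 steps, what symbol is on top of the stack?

     Stack              Input                  Action
  1  $ S                false print num num $  expand S → false G num
  2  $ num G false      false print num num $  match false
  3  $ num G            print num num $        expand G → print D num
  4  $ num num D print  print num num $        match print
  5  $ num num D        num num $              expand D → ε
Stack after step 5: $ num num (top = num).

num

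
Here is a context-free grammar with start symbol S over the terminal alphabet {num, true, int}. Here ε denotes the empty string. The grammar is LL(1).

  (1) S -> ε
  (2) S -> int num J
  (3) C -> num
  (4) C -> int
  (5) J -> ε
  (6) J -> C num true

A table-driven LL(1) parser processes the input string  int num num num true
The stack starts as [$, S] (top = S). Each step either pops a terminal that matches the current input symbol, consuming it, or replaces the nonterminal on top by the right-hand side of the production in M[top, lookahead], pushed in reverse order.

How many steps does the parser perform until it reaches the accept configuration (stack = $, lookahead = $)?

8

     Stack           Input                   Action
  1  $ S             int num num num true $  expand S -> int num J
  2  $ J num int     int num num num true $  match int
  3  $ J num         num num num true $      match num
  4  $ J             num num true $          expand J -> C num true
  5  $ true num C    num num true $          expand C -> num
  6  $ true num num  num num true $          match num
  7  $ true num      num true $              match num
  8  $ true          true $                  match true
Accept reached after 8 steps.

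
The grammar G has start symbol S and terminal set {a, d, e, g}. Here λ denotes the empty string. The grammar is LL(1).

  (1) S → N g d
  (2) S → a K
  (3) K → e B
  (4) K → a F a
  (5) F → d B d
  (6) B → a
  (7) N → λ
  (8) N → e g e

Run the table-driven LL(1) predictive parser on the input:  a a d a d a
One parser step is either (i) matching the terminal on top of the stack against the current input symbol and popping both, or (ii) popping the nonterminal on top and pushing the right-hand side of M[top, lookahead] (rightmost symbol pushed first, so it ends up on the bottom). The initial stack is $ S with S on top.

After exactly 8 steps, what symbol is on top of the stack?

step 1: stack=$ S  input=a a d a d a $  — expand S → a K
step 2: stack=$ K a  input=a a d a d a $  — match a
step 3: stack=$ K  input=a d a d a $  — expand K → a F a
step 4: stack=$ a F a  input=a d a d a $  — match a
step 5: stack=$ a F  input=d a d a $  — expand F → d B d
step 6: stack=$ a d B d  input=d a d a $  — match d
step 7: stack=$ a d B  input=a d a $  — expand B → a
step 8: stack=$ a d a  input=a d a $  — match a
Stack after step 8: $ a d (top = d).

d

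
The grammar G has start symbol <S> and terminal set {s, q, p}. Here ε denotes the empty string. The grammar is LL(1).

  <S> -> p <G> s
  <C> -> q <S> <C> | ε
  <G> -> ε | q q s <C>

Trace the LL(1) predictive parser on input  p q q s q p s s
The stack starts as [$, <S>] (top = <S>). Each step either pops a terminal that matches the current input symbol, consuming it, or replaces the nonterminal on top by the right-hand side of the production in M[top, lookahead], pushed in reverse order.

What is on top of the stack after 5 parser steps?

s

step 1: stack=$ <S>  input=p q q s q p s s $  — expand <S> -> p <G> s
step 2: stack=$ s <G> p  input=p q q s q p s s $  — match p
step 3: stack=$ s <G>  input=q q s q p s s $  — expand <G> -> q q s <C>
step 4: stack=$ s <C> s q q  input=q q s q p s s $  — match q
step 5: stack=$ s <C> s q  input=q s q p s s $  — match q
Stack after step 5: $ s <C> s (top = s).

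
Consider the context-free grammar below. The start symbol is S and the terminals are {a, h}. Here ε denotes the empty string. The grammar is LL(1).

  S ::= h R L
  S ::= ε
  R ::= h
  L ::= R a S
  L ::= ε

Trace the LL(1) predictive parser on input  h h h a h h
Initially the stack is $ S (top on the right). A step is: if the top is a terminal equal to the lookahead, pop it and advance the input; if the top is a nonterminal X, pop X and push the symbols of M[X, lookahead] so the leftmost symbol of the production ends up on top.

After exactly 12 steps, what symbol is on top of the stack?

L

step 1: stack=$ S  input=h h h a h h $  — expand S ::= h R L
step 2: stack=$ L R h  input=h h h a h h $  — match h
step 3: stack=$ L R  input=h h a h h $  — expand R ::= h
step 4: stack=$ L h  input=h h a h h $  — match h
step 5: stack=$ L  input=h a h h $  — expand L ::= R a S
step 6: stack=$ S a R  input=h a h h $  — expand R ::= h
step 7: stack=$ S a h  input=h a h h $  — match h
step 8: stack=$ S a  input=a h h $  — match a
step 9: stack=$ S  input=h h $  — expand S ::= h R L
step 10: stack=$ L R h  input=h h $  — match h
step 11: stack=$ L R  input=h $  — expand R ::= h
step 12: stack=$ L h  input=h $  — match h
Stack after step 12: $ L (top = L).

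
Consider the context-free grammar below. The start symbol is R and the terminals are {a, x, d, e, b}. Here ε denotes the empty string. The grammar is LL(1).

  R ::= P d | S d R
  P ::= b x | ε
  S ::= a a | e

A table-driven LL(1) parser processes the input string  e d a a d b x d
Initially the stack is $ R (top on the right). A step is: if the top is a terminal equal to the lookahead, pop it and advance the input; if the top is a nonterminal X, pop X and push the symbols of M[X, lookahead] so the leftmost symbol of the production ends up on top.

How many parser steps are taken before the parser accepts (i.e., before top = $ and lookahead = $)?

      Stack      Input              Action
   1  $ R        e d a a d b x d $  expand R ::= S d R
   2  $ R d S    e d a a d b x d $  expand S ::= e
   3  $ R d e    e d a a d b x d $  match e
   4  $ R d      d a a d b x d $    match d
   5  $ R        a a d b x d $      expand R ::= S d R
   6  $ R d S    a a d b x d $      expand S ::= a a
   7  $ R d a a  a a d b x d $      match a
   8  $ R d a    a d b x d $        match a
   9  $ R d      d b x d $          match d
  10  $ R        b x d $            expand R ::= P d
  11  $ d P      b x d $            expand P ::= b x
  12  $ d x b    b x d $            match b
  13  $ d x      x d $              match x
  14  $ d        d $                match d
Accept reached after 14 steps.

14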